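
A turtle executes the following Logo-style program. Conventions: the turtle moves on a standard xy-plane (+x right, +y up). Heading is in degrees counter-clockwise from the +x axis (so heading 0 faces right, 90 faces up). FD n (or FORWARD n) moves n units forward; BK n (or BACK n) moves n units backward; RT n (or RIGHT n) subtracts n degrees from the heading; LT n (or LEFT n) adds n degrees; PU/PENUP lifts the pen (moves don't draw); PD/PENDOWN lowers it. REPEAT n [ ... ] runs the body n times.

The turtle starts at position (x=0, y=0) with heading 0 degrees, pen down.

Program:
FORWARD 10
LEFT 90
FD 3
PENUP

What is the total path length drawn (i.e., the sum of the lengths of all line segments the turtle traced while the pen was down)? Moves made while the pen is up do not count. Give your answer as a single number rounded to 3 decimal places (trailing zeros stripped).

Answer: 13

Derivation:
Executing turtle program step by step:
Start: pos=(0,0), heading=0, pen down
FD 10: (0,0) -> (10,0) [heading=0, draw]
LT 90: heading 0 -> 90
FD 3: (10,0) -> (10,3) [heading=90, draw]
PU: pen up
Final: pos=(10,3), heading=90, 2 segment(s) drawn

Segment lengths:
  seg 1: (0,0) -> (10,0), length = 10
  seg 2: (10,0) -> (10,3), length = 3
Total = 13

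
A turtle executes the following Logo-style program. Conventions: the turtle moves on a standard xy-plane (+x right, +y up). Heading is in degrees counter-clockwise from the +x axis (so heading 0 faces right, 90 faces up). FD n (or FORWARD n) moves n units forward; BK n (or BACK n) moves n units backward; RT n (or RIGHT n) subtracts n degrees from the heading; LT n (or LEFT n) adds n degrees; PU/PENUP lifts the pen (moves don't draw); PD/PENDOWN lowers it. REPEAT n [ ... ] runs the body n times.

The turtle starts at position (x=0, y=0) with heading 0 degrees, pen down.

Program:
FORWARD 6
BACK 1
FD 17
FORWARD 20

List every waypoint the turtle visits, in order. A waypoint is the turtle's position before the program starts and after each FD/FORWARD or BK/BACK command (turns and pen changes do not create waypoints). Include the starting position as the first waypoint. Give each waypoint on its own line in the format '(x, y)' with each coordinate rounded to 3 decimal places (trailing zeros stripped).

Answer: (0, 0)
(6, 0)
(5, 0)
(22, 0)
(42, 0)

Derivation:
Executing turtle program step by step:
Start: pos=(0,0), heading=0, pen down
FD 6: (0,0) -> (6,0) [heading=0, draw]
BK 1: (6,0) -> (5,0) [heading=0, draw]
FD 17: (5,0) -> (22,0) [heading=0, draw]
FD 20: (22,0) -> (42,0) [heading=0, draw]
Final: pos=(42,0), heading=0, 4 segment(s) drawn
Waypoints (5 total):
(0, 0)
(6, 0)
(5, 0)
(22, 0)
(42, 0)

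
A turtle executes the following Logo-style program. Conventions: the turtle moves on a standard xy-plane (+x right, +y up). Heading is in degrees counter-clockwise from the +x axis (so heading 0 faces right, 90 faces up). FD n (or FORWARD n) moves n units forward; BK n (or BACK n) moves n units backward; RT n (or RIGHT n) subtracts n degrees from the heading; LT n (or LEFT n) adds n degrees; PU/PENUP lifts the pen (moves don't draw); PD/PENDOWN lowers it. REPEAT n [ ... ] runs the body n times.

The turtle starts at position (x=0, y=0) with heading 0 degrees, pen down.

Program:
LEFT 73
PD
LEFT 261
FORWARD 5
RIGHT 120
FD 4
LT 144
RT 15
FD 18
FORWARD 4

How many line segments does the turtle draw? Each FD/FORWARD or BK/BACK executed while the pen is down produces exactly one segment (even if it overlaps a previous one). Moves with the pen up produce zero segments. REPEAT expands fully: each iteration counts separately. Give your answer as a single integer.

Executing turtle program step by step:
Start: pos=(0,0), heading=0, pen down
LT 73: heading 0 -> 73
PD: pen down
LT 261: heading 73 -> 334
FD 5: (0,0) -> (4.494,-2.192) [heading=334, draw]
RT 120: heading 334 -> 214
FD 4: (4.494,-2.192) -> (1.178,-4.429) [heading=214, draw]
LT 144: heading 214 -> 358
RT 15: heading 358 -> 343
FD 18: (1.178,-4.429) -> (18.391,-9.691) [heading=343, draw]
FD 4: (18.391,-9.691) -> (22.217,-10.861) [heading=343, draw]
Final: pos=(22.217,-10.861), heading=343, 4 segment(s) drawn
Segments drawn: 4

Answer: 4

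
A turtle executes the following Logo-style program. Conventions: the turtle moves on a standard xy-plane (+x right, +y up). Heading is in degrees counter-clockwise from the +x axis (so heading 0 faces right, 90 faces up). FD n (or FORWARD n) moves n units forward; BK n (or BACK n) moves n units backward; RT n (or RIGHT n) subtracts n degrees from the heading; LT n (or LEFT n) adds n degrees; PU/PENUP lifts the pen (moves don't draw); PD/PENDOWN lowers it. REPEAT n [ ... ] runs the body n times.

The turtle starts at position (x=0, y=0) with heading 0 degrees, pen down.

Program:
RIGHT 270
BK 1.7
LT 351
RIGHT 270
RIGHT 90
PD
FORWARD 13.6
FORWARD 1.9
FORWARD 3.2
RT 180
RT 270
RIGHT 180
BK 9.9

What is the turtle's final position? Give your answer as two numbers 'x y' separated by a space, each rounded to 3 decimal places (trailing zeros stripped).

Executing turtle program step by step:
Start: pos=(0,0), heading=0, pen down
RT 270: heading 0 -> 90
BK 1.7: (0,0) -> (0,-1.7) [heading=90, draw]
LT 351: heading 90 -> 81
RT 270: heading 81 -> 171
RT 90: heading 171 -> 81
PD: pen down
FD 13.6: (0,-1.7) -> (2.128,11.733) [heading=81, draw]
FD 1.9: (2.128,11.733) -> (2.425,13.609) [heading=81, draw]
FD 3.2: (2.425,13.609) -> (2.925,16.77) [heading=81, draw]
RT 180: heading 81 -> 261
RT 270: heading 261 -> 351
RT 180: heading 351 -> 171
BK 9.9: (2.925,16.77) -> (12.703,15.221) [heading=171, draw]
Final: pos=(12.703,15.221), heading=171, 5 segment(s) drawn

Answer: 12.703 15.221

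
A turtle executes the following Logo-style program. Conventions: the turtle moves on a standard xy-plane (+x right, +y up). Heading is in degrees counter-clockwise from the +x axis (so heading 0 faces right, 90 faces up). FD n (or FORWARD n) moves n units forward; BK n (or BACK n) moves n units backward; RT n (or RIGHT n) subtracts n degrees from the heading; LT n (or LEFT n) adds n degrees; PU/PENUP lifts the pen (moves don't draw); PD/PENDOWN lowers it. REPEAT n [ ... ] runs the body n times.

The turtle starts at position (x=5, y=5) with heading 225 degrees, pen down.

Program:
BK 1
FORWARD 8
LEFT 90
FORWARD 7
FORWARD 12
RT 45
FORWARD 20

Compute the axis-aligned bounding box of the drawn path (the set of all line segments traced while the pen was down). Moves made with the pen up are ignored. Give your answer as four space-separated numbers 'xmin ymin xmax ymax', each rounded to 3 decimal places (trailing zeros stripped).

Executing turtle program step by step:
Start: pos=(5,5), heading=225, pen down
BK 1: (5,5) -> (5.707,5.707) [heading=225, draw]
FD 8: (5.707,5.707) -> (0.05,0.05) [heading=225, draw]
LT 90: heading 225 -> 315
FD 7: (0.05,0.05) -> (5,-4.899) [heading=315, draw]
FD 12: (5,-4.899) -> (13.485,-13.385) [heading=315, draw]
RT 45: heading 315 -> 270
FD 20: (13.485,-13.385) -> (13.485,-33.385) [heading=270, draw]
Final: pos=(13.485,-33.385), heading=270, 5 segment(s) drawn

Segment endpoints: x in {0.05, 5, 5, 5.707, 13.485, 13.485}, y in {-33.385, -13.385, -4.899, 0.05, 5, 5.707}
xmin=0.05, ymin=-33.385, xmax=13.485, ymax=5.707

Answer: 0.05 -33.385 13.485 5.707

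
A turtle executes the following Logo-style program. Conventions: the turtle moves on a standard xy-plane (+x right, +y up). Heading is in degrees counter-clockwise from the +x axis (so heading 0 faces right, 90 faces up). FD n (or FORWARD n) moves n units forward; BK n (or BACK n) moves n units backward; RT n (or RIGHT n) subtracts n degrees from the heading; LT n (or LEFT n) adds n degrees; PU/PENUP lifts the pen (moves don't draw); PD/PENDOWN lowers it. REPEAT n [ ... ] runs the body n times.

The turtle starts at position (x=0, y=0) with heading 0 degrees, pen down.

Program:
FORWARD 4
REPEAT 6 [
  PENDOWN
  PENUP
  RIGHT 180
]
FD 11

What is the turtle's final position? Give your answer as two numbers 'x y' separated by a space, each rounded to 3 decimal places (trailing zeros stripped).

Executing turtle program step by step:
Start: pos=(0,0), heading=0, pen down
FD 4: (0,0) -> (4,0) [heading=0, draw]
REPEAT 6 [
  -- iteration 1/6 --
  PD: pen down
  PU: pen up
  RT 180: heading 0 -> 180
  -- iteration 2/6 --
  PD: pen down
  PU: pen up
  RT 180: heading 180 -> 0
  -- iteration 3/6 --
  PD: pen down
  PU: pen up
  RT 180: heading 0 -> 180
  -- iteration 4/6 --
  PD: pen down
  PU: pen up
  RT 180: heading 180 -> 0
  -- iteration 5/6 --
  PD: pen down
  PU: pen up
  RT 180: heading 0 -> 180
  -- iteration 6/6 --
  PD: pen down
  PU: pen up
  RT 180: heading 180 -> 0
]
FD 11: (4,0) -> (15,0) [heading=0, move]
Final: pos=(15,0), heading=0, 1 segment(s) drawn

Answer: 15 0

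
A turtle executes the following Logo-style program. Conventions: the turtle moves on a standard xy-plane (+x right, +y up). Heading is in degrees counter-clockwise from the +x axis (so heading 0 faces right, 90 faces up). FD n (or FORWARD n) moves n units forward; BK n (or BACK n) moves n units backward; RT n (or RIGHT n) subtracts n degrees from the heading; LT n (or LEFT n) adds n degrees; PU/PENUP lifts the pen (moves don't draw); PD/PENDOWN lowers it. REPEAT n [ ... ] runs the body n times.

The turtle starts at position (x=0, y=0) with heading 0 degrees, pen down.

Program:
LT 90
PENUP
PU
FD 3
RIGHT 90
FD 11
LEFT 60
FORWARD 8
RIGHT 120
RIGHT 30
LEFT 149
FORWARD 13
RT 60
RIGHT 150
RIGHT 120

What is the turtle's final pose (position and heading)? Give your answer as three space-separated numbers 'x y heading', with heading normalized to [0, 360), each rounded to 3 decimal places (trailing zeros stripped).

Executing turtle program step by step:
Start: pos=(0,0), heading=0, pen down
LT 90: heading 0 -> 90
PU: pen up
PU: pen up
FD 3: (0,0) -> (0,3) [heading=90, move]
RT 90: heading 90 -> 0
FD 11: (0,3) -> (11,3) [heading=0, move]
LT 60: heading 0 -> 60
FD 8: (11,3) -> (15,9.928) [heading=60, move]
RT 120: heading 60 -> 300
RT 30: heading 300 -> 270
LT 149: heading 270 -> 59
FD 13: (15,9.928) -> (21.695,21.071) [heading=59, move]
RT 60: heading 59 -> 359
RT 150: heading 359 -> 209
RT 120: heading 209 -> 89
Final: pos=(21.695,21.071), heading=89, 0 segment(s) drawn

Answer: 21.695 21.071 89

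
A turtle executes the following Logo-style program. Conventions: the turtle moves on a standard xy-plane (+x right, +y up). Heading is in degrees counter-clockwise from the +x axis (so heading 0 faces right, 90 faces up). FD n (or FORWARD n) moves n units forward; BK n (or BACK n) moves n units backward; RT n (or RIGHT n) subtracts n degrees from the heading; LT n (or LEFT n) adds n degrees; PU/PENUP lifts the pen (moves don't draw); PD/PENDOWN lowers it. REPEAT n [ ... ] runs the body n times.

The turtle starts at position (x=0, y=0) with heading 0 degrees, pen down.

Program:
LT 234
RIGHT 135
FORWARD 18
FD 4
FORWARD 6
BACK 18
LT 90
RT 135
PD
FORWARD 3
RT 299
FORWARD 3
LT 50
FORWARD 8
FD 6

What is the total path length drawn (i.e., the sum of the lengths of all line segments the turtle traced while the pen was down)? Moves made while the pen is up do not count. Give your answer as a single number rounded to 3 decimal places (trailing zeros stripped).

Executing turtle program step by step:
Start: pos=(0,0), heading=0, pen down
LT 234: heading 0 -> 234
RT 135: heading 234 -> 99
FD 18: (0,0) -> (-2.816,17.778) [heading=99, draw]
FD 4: (-2.816,17.778) -> (-3.442,21.729) [heading=99, draw]
FD 6: (-3.442,21.729) -> (-4.38,27.655) [heading=99, draw]
BK 18: (-4.38,27.655) -> (-1.564,9.877) [heading=99, draw]
LT 90: heading 99 -> 189
RT 135: heading 189 -> 54
PD: pen down
FD 3: (-1.564,9.877) -> (0.199,12.304) [heading=54, draw]
RT 299: heading 54 -> 115
FD 3: (0.199,12.304) -> (-1.069,15.023) [heading=115, draw]
LT 50: heading 115 -> 165
FD 8: (-1.069,15.023) -> (-8.796,17.093) [heading=165, draw]
FD 6: (-8.796,17.093) -> (-14.592,18.646) [heading=165, draw]
Final: pos=(-14.592,18.646), heading=165, 8 segment(s) drawn

Segment lengths:
  seg 1: (0,0) -> (-2.816,17.778), length = 18
  seg 2: (-2.816,17.778) -> (-3.442,21.729), length = 4
  seg 3: (-3.442,21.729) -> (-4.38,27.655), length = 6
  seg 4: (-4.38,27.655) -> (-1.564,9.877), length = 18
  seg 5: (-1.564,9.877) -> (0.199,12.304), length = 3
  seg 6: (0.199,12.304) -> (-1.069,15.023), length = 3
  seg 7: (-1.069,15.023) -> (-8.796,17.093), length = 8
  seg 8: (-8.796,17.093) -> (-14.592,18.646), length = 6
Total = 66

Answer: 66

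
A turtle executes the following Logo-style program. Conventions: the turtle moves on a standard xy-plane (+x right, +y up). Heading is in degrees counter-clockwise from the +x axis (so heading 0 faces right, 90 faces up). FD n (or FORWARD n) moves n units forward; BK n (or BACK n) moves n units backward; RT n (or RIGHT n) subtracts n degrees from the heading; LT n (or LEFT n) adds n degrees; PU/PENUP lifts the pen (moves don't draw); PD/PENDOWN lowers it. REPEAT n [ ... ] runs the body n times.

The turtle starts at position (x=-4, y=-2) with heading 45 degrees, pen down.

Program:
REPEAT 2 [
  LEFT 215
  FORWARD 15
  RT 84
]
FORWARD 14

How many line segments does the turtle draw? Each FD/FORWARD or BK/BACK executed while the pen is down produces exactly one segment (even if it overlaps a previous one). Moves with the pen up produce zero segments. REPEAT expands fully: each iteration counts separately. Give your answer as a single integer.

Answer: 3

Derivation:
Executing turtle program step by step:
Start: pos=(-4,-2), heading=45, pen down
REPEAT 2 [
  -- iteration 1/2 --
  LT 215: heading 45 -> 260
  FD 15: (-4,-2) -> (-6.605,-16.772) [heading=260, draw]
  RT 84: heading 260 -> 176
  -- iteration 2/2 --
  LT 215: heading 176 -> 31
  FD 15: (-6.605,-16.772) -> (6.253,-9.047) [heading=31, draw]
  RT 84: heading 31 -> 307
]
FD 14: (6.253,-9.047) -> (14.678,-20.227) [heading=307, draw]
Final: pos=(14.678,-20.227), heading=307, 3 segment(s) drawn
Segments drawn: 3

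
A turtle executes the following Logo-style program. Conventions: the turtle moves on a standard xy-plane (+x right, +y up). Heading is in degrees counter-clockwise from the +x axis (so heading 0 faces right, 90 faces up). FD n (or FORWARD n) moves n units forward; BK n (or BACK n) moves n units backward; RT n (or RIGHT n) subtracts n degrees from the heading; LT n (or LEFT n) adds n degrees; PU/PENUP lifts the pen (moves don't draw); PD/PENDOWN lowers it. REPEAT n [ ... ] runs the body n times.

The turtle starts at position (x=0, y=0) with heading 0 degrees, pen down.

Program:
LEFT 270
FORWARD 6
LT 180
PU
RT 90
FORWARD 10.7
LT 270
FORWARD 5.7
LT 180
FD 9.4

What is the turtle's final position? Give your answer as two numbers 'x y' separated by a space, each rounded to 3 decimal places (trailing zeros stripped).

Answer: 10.7 -2.3

Derivation:
Executing turtle program step by step:
Start: pos=(0,0), heading=0, pen down
LT 270: heading 0 -> 270
FD 6: (0,0) -> (0,-6) [heading=270, draw]
LT 180: heading 270 -> 90
PU: pen up
RT 90: heading 90 -> 0
FD 10.7: (0,-6) -> (10.7,-6) [heading=0, move]
LT 270: heading 0 -> 270
FD 5.7: (10.7,-6) -> (10.7,-11.7) [heading=270, move]
LT 180: heading 270 -> 90
FD 9.4: (10.7,-11.7) -> (10.7,-2.3) [heading=90, move]
Final: pos=(10.7,-2.3), heading=90, 1 segment(s) drawn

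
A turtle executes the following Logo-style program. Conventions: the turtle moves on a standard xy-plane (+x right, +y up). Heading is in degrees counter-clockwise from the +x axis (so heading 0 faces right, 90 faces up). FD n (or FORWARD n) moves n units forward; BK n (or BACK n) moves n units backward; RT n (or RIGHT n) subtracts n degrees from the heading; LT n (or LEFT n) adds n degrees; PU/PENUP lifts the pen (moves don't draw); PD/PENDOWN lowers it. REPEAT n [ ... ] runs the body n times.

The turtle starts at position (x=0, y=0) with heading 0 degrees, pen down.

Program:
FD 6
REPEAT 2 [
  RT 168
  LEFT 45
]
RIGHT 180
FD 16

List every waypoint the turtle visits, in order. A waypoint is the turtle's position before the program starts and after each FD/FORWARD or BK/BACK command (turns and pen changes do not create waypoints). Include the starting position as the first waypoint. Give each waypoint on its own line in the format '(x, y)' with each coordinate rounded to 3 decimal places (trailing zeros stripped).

Answer: (0, 0)
(6, 0)
(12.508, -14.617)

Derivation:
Executing turtle program step by step:
Start: pos=(0,0), heading=0, pen down
FD 6: (0,0) -> (6,0) [heading=0, draw]
REPEAT 2 [
  -- iteration 1/2 --
  RT 168: heading 0 -> 192
  LT 45: heading 192 -> 237
  -- iteration 2/2 --
  RT 168: heading 237 -> 69
  LT 45: heading 69 -> 114
]
RT 180: heading 114 -> 294
FD 16: (6,0) -> (12.508,-14.617) [heading=294, draw]
Final: pos=(12.508,-14.617), heading=294, 2 segment(s) drawn
Waypoints (3 total):
(0, 0)
(6, 0)
(12.508, -14.617)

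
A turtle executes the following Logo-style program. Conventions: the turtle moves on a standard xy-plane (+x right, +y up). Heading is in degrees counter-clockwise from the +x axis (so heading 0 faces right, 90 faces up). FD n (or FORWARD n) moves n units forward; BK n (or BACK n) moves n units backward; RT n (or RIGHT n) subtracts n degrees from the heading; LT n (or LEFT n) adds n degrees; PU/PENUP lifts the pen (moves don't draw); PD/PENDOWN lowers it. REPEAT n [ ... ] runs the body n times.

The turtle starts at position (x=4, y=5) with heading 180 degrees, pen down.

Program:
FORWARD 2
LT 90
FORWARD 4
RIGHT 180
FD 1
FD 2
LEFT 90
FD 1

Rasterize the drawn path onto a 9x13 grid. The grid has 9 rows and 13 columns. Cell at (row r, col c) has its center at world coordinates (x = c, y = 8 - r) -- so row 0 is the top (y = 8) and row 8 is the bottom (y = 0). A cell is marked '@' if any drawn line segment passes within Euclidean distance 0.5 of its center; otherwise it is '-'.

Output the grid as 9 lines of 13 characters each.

Answer: -------------
-------------
-------------
--@@@--------
-@@----------
--@----------
--@----------
--@----------
-------------

Derivation:
Segment 0: (4,5) -> (2,5)
Segment 1: (2,5) -> (2,1)
Segment 2: (2,1) -> (2,2)
Segment 3: (2,2) -> (2,4)
Segment 4: (2,4) -> (1,4)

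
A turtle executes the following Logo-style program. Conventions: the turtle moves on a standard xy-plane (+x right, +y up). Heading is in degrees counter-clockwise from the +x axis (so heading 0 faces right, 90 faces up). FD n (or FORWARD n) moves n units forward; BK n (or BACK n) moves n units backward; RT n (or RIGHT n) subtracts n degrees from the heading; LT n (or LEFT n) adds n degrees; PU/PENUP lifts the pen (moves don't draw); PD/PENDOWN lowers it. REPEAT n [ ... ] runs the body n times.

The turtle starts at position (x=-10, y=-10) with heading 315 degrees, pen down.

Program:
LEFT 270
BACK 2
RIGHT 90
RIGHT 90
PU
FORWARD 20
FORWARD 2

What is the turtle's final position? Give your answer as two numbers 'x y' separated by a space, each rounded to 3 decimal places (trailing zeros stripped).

Answer: 6.971 6.971

Derivation:
Executing turtle program step by step:
Start: pos=(-10,-10), heading=315, pen down
LT 270: heading 315 -> 225
BK 2: (-10,-10) -> (-8.586,-8.586) [heading=225, draw]
RT 90: heading 225 -> 135
RT 90: heading 135 -> 45
PU: pen up
FD 20: (-8.586,-8.586) -> (5.556,5.556) [heading=45, move]
FD 2: (5.556,5.556) -> (6.971,6.971) [heading=45, move]
Final: pos=(6.971,6.971), heading=45, 1 segment(s) drawn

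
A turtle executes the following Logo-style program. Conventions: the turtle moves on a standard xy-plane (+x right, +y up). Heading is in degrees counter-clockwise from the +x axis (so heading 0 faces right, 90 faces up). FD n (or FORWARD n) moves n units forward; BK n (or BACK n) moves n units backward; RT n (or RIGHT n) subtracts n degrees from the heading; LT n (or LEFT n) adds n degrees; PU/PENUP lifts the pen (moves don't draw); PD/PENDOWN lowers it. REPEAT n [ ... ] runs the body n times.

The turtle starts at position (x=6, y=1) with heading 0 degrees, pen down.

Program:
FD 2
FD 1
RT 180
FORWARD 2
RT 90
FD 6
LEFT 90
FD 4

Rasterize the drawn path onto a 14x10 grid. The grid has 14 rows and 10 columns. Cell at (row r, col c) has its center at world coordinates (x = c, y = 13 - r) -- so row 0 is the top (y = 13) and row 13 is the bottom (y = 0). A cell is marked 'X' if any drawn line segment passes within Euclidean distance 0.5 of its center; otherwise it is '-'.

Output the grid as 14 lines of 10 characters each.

Segment 0: (6,1) -> (8,1)
Segment 1: (8,1) -> (9,1)
Segment 2: (9,1) -> (7,1)
Segment 3: (7,1) -> (7,7)
Segment 4: (7,7) -> (3,7)

Answer: ----------
----------
----------
----------
----------
----------
---XXXXX--
-------X--
-------X--
-------X--
-------X--
-------X--
------XXXX
----------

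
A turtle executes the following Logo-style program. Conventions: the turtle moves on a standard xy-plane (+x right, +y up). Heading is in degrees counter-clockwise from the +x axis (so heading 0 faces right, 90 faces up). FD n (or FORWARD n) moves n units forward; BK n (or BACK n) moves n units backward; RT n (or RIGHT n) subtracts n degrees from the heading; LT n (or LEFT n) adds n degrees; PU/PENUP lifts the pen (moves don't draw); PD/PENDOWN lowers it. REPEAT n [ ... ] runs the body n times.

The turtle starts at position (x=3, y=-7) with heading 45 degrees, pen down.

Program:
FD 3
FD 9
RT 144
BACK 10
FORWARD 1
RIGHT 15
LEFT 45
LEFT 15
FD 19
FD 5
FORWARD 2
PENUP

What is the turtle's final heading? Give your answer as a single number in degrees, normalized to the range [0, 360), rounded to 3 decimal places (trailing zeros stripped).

Executing turtle program step by step:
Start: pos=(3,-7), heading=45, pen down
FD 3: (3,-7) -> (5.121,-4.879) [heading=45, draw]
FD 9: (5.121,-4.879) -> (11.485,1.485) [heading=45, draw]
RT 144: heading 45 -> 261
BK 10: (11.485,1.485) -> (13.05,11.362) [heading=261, draw]
FD 1: (13.05,11.362) -> (12.893,10.374) [heading=261, draw]
RT 15: heading 261 -> 246
LT 45: heading 246 -> 291
LT 15: heading 291 -> 306
FD 19: (12.893,10.374) -> (24.061,-4.997) [heading=306, draw]
FD 5: (24.061,-4.997) -> (27,-9.042) [heading=306, draw]
FD 2: (27,-9.042) -> (28.176,-10.66) [heading=306, draw]
PU: pen up
Final: pos=(28.176,-10.66), heading=306, 7 segment(s) drawn

Answer: 306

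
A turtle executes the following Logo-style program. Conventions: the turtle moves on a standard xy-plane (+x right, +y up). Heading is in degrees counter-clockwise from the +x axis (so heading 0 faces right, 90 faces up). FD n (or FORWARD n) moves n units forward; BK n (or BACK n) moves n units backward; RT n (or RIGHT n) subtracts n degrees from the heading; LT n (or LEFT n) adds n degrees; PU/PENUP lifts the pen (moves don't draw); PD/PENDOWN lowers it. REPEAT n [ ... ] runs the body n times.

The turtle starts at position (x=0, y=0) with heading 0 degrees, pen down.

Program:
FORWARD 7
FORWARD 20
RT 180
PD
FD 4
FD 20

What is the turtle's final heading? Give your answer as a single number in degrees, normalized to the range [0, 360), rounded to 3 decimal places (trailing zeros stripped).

Answer: 180

Derivation:
Executing turtle program step by step:
Start: pos=(0,0), heading=0, pen down
FD 7: (0,0) -> (7,0) [heading=0, draw]
FD 20: (7,0) -> (27,0) [heading=0, draw]
RT 180: heading 0 -> 180
PD: pen down
FD 4: (27,0) -> (23,0) [heading=180, draw]
FD 20: (23,0) -> (3,0) [heading=180, draw]
Final: pos=(3,0), heading=180, 4 segment(s) drawn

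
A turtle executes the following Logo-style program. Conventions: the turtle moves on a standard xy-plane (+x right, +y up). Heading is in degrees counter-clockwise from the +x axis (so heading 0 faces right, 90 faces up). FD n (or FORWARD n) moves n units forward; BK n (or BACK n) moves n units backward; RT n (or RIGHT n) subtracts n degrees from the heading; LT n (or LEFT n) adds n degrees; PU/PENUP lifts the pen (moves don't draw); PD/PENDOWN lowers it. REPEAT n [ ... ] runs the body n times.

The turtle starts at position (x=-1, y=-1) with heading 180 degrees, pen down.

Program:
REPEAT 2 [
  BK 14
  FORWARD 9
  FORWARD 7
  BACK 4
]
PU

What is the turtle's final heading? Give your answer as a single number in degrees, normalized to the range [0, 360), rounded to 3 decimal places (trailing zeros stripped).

Executing turtle program step by step:
Start: pos=(-1,-1), heading=180, pen down
REPEAT 2 [
  -- iteration 1/2 --
  BK 14: (-1,-1) -> (13,-1) [heading=180, draw]
  FD 9: (13,-1) -> (4,-1) [heading=180, draw]
  FD 7: (4,-1) -> (-3,-1) [heading=180, draw]
  BK 4: (-3,-1) -> (1,-1) [heading=180, draw]
  -- iteration 2/2 --
  BK 14: (1,-1) -> (15,-1) [heading=180, draw]
  FD 9: (15,-1) -> (6,-1) [heading=180, draw]
  FD 7: (6,-1) -> (-1,-1) [heading=180, draw]
  BK 4: (-1,-1) -> (3,-1) [heading=180, draw]
]
PU: pen up
Final: pos=(3,-1), heading=180, 8 segment(s) drawn

Answer: 180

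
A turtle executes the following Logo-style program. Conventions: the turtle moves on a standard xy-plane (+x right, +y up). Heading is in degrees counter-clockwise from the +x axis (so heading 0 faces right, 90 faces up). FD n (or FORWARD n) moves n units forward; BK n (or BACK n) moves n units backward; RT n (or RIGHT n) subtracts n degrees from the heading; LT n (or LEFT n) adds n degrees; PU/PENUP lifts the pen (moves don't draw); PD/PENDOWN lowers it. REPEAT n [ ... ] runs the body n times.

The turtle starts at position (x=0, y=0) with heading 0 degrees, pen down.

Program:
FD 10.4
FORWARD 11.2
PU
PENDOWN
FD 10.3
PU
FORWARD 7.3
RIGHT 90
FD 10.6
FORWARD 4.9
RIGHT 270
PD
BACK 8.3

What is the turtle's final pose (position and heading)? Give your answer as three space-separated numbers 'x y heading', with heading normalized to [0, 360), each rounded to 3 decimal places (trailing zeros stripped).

Answer: 30.9 -15.5 0

Derivation:
Executing turtle program step by step:
Start: pos=(0,0), heading=0, pen down
FD 10.4: (0,0) -> (10.4,0) [heading=0, draw]
FD 11.2: (10.4,0) -> (21.6,0) [heading=0, draw]
PU: pen up
PD: pen down
FD 10.3: (21.6,0) -> (31.9,0) [heading=0, draw]
PU: pen up
FD 7.3: (31.9,0) -> (39.2,0) [heading=0, move]
RT 90: heading 0 -> 270
FD 10.6: (39.2,0) -> (39.2,-10.6) [heading=270, move]
FD 4.9: (39.2,-10.6) -> (39.2,-15.5) [heading=270, move]
RT 270: heading 270 -> 0
PD: pen down
BK 8.3: (39.2,-15.5) -> (30.9,-15.5) [heading=0, draw]
Final: pos=(30.9,-15.5), heading=0, 4 segment(s) drawn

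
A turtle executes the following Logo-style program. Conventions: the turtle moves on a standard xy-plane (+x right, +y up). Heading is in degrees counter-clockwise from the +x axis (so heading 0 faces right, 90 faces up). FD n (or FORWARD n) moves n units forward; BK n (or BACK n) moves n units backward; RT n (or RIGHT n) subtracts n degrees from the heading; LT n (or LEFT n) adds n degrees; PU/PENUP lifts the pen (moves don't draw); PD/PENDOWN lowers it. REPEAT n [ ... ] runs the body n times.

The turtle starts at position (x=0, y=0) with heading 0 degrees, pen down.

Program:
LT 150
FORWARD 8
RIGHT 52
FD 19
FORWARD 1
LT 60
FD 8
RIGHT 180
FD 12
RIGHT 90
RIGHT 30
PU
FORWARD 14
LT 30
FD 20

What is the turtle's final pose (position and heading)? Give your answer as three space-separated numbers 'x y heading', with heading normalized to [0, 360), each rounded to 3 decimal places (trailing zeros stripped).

Answer: -24.527 -4.856 248

Derivation:
Executing turtle program step by step:
Start: pos=(0,0), heading=0, pen down
LT 150: heading 0 -> 150
FD 8: (0,0) -> (-6.928,4) [heading=150, draw]
RT 52: heading 150 -> 98
FD 19: (-6.928,4) -> (-9.572,22.815) [heading=98, draw]
FD 1: (-9.572,22.815) -> (-9.712,23.805) [heading=98, draw]
LT 60: heading 98 -> 158
FD 8: (-9.712,23.805) -> (-17.129,26.802) [heading=158, draw]
RT 180: heading 158 -> 338
FD 12: (-17.129,26.802) -> (-6.003,22.307) [heading=338, draw]
RT 90: heading 338 -> 248
RT 30: heading 248 -> 218
PU: pen up
FD 14: (-6.003,22.307) -> (-17.035,13.688) [heading=218, move]
LT 30: heading 218 -> 248
FD 20: (-17.035,13.688) -> (-24.527,-4.856) [heading=248, move]
Final: pos=(-24.527,-4.856), heading=248, 5 segment(s) drawn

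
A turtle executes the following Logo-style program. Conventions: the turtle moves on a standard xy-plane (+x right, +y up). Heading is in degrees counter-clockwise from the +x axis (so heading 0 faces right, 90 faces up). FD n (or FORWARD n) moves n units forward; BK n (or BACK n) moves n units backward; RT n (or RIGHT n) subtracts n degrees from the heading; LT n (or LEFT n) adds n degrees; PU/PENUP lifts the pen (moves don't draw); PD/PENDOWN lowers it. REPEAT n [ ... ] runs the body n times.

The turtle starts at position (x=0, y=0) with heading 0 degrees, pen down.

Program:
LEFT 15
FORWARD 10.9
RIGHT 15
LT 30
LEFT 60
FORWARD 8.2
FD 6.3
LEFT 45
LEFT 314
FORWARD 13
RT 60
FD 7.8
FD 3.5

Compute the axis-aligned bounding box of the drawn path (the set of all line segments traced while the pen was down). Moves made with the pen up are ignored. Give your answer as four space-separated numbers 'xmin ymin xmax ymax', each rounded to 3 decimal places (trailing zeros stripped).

Executing turtle program step by step:
Start: pos=(0,0), heading=0, pen down
LT 15: heading 0 -> 15
FD 10.9: (0,0) -> (10.529,2.821) [heading=15, draw]
RT 15: heading 15 -> 0
LT 30: heading 0 -> 30
LT 60: heading 30 -> 90
FD 8.2: (10.529,2.821) -> (10.529,11.021) [heading=90, draw]
FD 6.3: (10.529,11.021) -> (10.529,17.321) [heading=90, draw]
LT 45: heading 90 -> 135
LT 314: heading 135 -> 89
FD 13: (10.529,17.321) -> (10.755,30.319) [heading=89, draw]
RT 60: heading 89 -> 29
FD 7.8: (10.755,30.319) -> (17.578,34.101) [heading=29, draw]
FD 3.5: (17.578,34.101) -> (20.639,35.797) [heading=29, draw]
Final: pos=(20.639,35.797), heading=29, 6 segment(s) drawn

Segment endpoints: x in {0, 10.529, 10.755, 17.578, 20.639}, y in {0, 2.821, 11.021, 17.321, 30.319, 34.101, 35.797}
xmin=0, ymin=0, xmax=20.639, ymax=35.797

Answer: 0 0 20.639 35.797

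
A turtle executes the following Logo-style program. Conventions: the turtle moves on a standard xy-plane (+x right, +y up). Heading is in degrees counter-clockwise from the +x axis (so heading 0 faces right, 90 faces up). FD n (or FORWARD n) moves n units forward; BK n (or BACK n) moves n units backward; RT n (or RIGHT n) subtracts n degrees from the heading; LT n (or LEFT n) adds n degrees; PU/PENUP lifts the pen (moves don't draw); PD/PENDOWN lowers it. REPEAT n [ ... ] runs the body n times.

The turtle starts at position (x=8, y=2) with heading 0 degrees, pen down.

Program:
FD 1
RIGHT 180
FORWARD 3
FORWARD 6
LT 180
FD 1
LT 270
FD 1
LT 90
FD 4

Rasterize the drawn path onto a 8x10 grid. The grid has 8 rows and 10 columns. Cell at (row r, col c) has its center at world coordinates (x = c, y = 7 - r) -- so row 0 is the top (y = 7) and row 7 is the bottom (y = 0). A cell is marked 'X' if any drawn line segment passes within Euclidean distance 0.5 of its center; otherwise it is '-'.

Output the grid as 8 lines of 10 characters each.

Answer: ----------
----------
----------
----------
----------
XXXXXXXXXX
-XXXXX----
----------

Derivation:
Segment 0: (8,2) -> (9,2)
Segment 1: (9,2) -> (6,2)
Segment 2: (6,2) -> (0,2)
Segment 3: (0,2) -> (1,2)
Segment 4: (1,2) -> (1,1)
Segment 5: (1,1) -> (5,1)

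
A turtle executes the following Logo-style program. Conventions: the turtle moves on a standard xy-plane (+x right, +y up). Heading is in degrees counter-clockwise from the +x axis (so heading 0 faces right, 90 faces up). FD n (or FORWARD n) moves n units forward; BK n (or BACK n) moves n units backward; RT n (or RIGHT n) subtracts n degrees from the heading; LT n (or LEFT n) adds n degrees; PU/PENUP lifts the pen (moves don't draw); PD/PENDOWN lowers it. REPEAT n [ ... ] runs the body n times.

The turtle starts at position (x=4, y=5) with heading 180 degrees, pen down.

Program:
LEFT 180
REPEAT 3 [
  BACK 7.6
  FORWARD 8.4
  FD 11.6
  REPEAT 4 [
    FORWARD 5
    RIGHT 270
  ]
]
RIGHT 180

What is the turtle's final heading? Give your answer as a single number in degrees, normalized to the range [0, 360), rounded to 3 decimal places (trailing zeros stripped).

Answer: 180

Derivation:
Executing turtle program step by step:
Start: pos=(4,5), heading=180, pen down
LT 180: heading 180 -> 0
REPEAT 3 [
  -- iteration 1/3 --
  BK 7.6: (4,5) -> (-3.6,5) [heading=0, draw]
  FD 8.4: (-3.6,5) -> (4.8,5) [heading=0, draw]
  FD 11.6: (4.8,5) -> (16.4,5) [heading=0, draw]
  REPEAT 4 [
    -- iteration 1/4 --
    FD 5: (16.4,5) -> (21.4,5) [heading=0, draw]
    RT 270: heading 0 -> 90
    -- iteration 2/4 --
    FD 5: (21.4,5) -> (21.4,10) [heading=90, draw]
    RT 270: heading 90 -> 180
    -- iteration 3/4 --
    FD 5: (21.4,10) -> (16.4,10) [heading=180, draw]
    RT 270: heading 180 -> 270
    -- iteration 4/4 --
    FD 5: (16.4,10) -> (16.4,5) [heading=270, draw]
    RT 270: heading 270 -> 0
  ]
  -- iteration 2/3 --
  BK 7.6: (16.4,5) -> (8.8,5) [heading=0, draw]
  FD 8.4: (8.8,5) -> (17.2,5) [heading=0, draw]
  FD 11.6: (17.2,5) -> (28.8,5) [heading=0, draw]
  REPEAT 4 [
    -- iteration 1/4 --
    FD 5: (28.8,5) -> (33.8,5) [heading=0, draw]
    RT 270: heading 0 -> 90
    -- iteration 2/4 --
    FD 5: (33.8,5) -> (33.8,10) [heading=90, draw]
    RT 270: heading 90 -> 180
    -- iteration 3/4 --
    FD 5: (33.8,10) -> (28.8,10) [heading=180, draw]
    RT 270: heading 180 -> 270
    -- iteration 4/4 --
    FD 5: (28.8,10) -> (28.8,5) [heading=270, draw]
    RT 270: heading 270 -> 0
  ]
  -- iteration 3/3 --
  BK 7.6: (28.8,5) -> (21.2,5) [heading=0, draw]
  FD 8.4: (21.2,5) -> (29.6,5) [heading=0, draw]
  FD 11.6: (29.6,5) -> (41.2,5) [heading=0, draw]
  REPEAT 4 [
    -- iteration 1/4 --
    FD 5: (41.2,5) -> (46.2,5) [heading=0, draw]
    RT 270: heading 0 -> 90
    -- iteration 2/4 --
    FD 5: (46.2,5) -> (46.2,10) [heading=90, draw]
    RT 270: heading 90 -> 180
    -- iteration 3/4 --
    FD 5: (46.2,10) -> (41.2,10) [heading=180, draw]
    RT 270: heading 180 -> 270
    -- iteration 4/4 --
    FD 5: (41.2,10) -> (41.2,5) [heading=270, draw]
    RT 270: heading 270 -> 0
  ]
]
RT 180: heading 0 -> 180
Final: pos=(41.2,5), heading=180, 21 segment(s) drawn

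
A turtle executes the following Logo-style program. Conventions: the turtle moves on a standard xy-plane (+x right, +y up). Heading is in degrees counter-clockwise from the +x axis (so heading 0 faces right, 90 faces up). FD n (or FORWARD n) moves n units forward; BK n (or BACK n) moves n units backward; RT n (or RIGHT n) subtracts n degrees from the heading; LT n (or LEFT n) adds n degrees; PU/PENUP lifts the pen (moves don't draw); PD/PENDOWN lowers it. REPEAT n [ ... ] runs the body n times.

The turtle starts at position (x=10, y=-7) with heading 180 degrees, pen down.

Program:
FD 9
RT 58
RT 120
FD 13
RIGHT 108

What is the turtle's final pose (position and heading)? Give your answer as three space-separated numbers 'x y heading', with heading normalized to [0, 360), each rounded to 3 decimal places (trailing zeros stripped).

Executing turtle program step by step:
Start: pos=(10,-7), heading=180, pen down
FD 9: (10,-7) -> (1,-7) [heading=180, draw]
RT 58: heading 180 -> 122
RT 120: heading 122 -> 2
FD 13: (1,-7) -> (13.992,-6.546) [heading=2, draw]
RT 108: heading 2 -> 254
Final: pos=(13.992,-6.546), heading=254, 2 segment(s) drawn

Answer: 13.992 -6.546 254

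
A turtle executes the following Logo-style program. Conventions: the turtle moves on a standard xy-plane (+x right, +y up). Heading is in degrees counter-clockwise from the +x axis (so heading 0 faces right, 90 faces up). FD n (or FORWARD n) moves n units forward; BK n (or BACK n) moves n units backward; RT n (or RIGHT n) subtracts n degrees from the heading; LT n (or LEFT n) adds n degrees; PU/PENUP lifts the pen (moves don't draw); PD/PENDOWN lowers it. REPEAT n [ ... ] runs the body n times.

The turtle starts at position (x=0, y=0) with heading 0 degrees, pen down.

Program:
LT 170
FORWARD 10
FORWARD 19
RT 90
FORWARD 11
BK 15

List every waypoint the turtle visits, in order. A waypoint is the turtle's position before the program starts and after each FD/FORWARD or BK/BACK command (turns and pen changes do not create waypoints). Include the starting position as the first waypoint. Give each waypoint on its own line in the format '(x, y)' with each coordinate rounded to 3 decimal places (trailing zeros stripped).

Executing turtle program step by step:
Start: pos=(0,0), heading=0, pen down
LT 170: heading 0 -> 170
FD 10: (0,0) -> (-9.848,1.736) [heading=170, draw]
FD 19: (-9.848,1.736) -> (-28.559,5.036) [heading=170, draw]
RT 90: heading 170 -> 80
FD 11: (-28.559,5.036) -> (-26.649,15.869) [heading=80, draw]
BK 15: (-26.649,15.869) -> (-29.254,1.097) [heading=80, draw]
Final: pos=(-29.254,1.097), heading=80, 4 segment(s) drawn
Waypoints (5 total):
(0, 0)
(-9.848, 1.736)
(-28.559, 5.036)
(-26.649, 15.869)
(-29.254, 1.097)

Answer: (0, 0)
(-9.848, 1.736)
(-28.559, 5.036)
(-26.649, 15.869)
(-29.254, 1.097)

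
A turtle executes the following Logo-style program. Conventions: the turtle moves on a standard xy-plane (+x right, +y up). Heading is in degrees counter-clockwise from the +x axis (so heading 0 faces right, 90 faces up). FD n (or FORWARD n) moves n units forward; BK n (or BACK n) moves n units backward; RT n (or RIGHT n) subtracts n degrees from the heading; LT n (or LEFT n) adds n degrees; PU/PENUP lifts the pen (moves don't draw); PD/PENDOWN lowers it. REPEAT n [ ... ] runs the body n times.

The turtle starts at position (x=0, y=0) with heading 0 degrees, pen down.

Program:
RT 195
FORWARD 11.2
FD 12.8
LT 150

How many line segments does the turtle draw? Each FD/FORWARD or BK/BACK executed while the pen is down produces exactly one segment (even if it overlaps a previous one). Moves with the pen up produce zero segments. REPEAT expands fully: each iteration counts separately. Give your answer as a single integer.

Answer: 2

Derivation:
Executing turtle program step by step:
Start: pos=(0,0), heading=0, pen down
RT 195: heading 0 -> 165
FD 11.2: (0,0) -> (-10.818,2.899) [heading=165, draw]
FD 12.8: (-10.818,2.899) -> (-23.182,6.212) [heading=165, draw]
LT 150: heading 165 -> 315
Final: pos=(-23.182,6.212), heading=315, 2 segment(s) drawn
Segments drawn: 2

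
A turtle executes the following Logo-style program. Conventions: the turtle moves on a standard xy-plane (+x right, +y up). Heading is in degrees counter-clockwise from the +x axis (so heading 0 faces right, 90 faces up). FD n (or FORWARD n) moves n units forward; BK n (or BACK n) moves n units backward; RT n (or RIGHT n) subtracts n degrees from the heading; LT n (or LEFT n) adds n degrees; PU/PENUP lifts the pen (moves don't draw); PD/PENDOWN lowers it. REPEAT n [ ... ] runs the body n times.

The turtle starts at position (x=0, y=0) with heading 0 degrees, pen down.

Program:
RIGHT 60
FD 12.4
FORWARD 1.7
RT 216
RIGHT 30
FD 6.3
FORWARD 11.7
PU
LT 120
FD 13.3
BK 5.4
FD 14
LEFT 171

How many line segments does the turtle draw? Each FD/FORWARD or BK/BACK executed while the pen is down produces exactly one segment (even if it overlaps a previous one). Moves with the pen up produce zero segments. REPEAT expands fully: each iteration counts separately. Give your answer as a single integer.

Answer: 4

Derivation:
Executing turtle program step by step:
Start: pos=(0,0), heading=0, pen down
RT 60: heading 0 -> 300
FD 12.4: (0,0) -> (6.2,-10.739) [heading=300, draw]
FD 1.7: (6.2,-10.739) -> (7.05,-12.211) [heading=300, draw]
RT 216: heading 300 -> 84
RT 30: heading 84 -> 54
FD 6.3: (7.05,-12.211) -> (10.753,-7.114) [heading=54, draw]
FD 11.7: (10.753,-7.114) -> (17.63,2.351) [heading=54, draw]
PU: pen up
LT 120: heading 54 -> 174
FD 13.3: (17.63,2.351) -> (4.403,3.742) [heading=174, move]
BK 5.4: (4.403,3.742) -> (9.773,3.177) [heading=174, move]
FD 14: (9.773,3.177) -> (-4.15,4.641) [heading=174, move]
LT 171: heading 174 -> 345
Final: pos=(-4.15,4.641), heading=345, 4 segment(s) drawn
Segments drawn: 4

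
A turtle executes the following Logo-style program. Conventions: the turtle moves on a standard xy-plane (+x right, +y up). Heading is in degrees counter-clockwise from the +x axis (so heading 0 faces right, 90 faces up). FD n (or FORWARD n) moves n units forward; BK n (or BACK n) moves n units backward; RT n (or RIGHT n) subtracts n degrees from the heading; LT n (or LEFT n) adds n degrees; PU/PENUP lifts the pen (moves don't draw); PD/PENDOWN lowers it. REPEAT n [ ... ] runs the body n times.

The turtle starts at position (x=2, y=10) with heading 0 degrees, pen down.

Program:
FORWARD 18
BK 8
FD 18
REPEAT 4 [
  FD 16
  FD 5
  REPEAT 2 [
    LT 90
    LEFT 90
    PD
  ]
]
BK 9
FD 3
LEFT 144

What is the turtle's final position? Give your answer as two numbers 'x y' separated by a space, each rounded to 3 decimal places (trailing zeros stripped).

Executing turtle program step by step:
Start: pos=(2,10), heading=0, pen down
FD 18: (2,10) -> (20,10) [heading=0, draw]
BK 8: (20,10) -> (12,10) [heading=0, draw]
FD 18: (12,10) -> (30,10) [heading=0, draw]
REPEAT 4 [
  -- iteration 1/4 --
  FD 16: (30,10) -> (46,10) [heading=0, draw]
  FD 5: (46,10) -> (51,10) [heading=0, draw]
  REPEAT 2 [
    -- iteration 1/2 --
    LT 90: heading 0 -> 90
    LT 90: heading 90 -> 180
    PD: pen down
    -- iteration 2/2 --
    LT 90: heading 180 -> 270
    LT 90: heading 270 -> 0
    PD: pen down
  ]
  -- iteration 2/4 --
  FD 16: (51,10) -> (67,10) [heading=0, draw]
  FD 5: (67,10) -> (72,10) [heading=0, draw]
  REPEAT 2 [
    -- iteration 1/2 --
    LT 90: heading 0 -> 90
    LT 90: heading 90 -> 180
    PD: pen down
    -- iteration 2/2 --
    LT 90: heading 180 -> 270
    LT 90: heading 270 -> 0
    PD: pen down
  ]
  -- iteration 3/4 --
  FD 16: (72,10) -> (88,10) [heading=0, draw]
  FD 5: (88,10) -> (93,10) [heading=0, draw]
  REPEAT 2 [
    -- iteration 1/2 --
    LT 90: heading 0 -> 90
    LT 90: heading 90 -> 180
    PD: pen down
    -- iteration 2/2 --
    LT 90: heading 180 -> 270
    LT 90: heading 270 -> 0
    PD: pen down
  ]
  -- iteration 4/4 --
  FD 16: (93,10) -> (109,10) [heading=0, draw]
  FD 5: (109,10) -> (114,10) [heading=0, draw]
  REPEAT 2 [
    -- iteration 1/2 --
    LT 90: heading 0 -> 90
    LT 90: heading 90 -> 180
    PD: pen down
    -- iteration 2/2 --
    LT 90: heading 180 -> 270
    LT 90: heading 270 -> 0
    PD: pen down
  ]
]
BK 9: (114,10) -> (105,10) [heading=0, draw]
FD 3: (105,10) -> (108,10) [heading=0, draw]
LT 144: heading 0 -> 144
Final: pos=(108,10), heading=144, 13 segment(s) drawn

Answer: 108 10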